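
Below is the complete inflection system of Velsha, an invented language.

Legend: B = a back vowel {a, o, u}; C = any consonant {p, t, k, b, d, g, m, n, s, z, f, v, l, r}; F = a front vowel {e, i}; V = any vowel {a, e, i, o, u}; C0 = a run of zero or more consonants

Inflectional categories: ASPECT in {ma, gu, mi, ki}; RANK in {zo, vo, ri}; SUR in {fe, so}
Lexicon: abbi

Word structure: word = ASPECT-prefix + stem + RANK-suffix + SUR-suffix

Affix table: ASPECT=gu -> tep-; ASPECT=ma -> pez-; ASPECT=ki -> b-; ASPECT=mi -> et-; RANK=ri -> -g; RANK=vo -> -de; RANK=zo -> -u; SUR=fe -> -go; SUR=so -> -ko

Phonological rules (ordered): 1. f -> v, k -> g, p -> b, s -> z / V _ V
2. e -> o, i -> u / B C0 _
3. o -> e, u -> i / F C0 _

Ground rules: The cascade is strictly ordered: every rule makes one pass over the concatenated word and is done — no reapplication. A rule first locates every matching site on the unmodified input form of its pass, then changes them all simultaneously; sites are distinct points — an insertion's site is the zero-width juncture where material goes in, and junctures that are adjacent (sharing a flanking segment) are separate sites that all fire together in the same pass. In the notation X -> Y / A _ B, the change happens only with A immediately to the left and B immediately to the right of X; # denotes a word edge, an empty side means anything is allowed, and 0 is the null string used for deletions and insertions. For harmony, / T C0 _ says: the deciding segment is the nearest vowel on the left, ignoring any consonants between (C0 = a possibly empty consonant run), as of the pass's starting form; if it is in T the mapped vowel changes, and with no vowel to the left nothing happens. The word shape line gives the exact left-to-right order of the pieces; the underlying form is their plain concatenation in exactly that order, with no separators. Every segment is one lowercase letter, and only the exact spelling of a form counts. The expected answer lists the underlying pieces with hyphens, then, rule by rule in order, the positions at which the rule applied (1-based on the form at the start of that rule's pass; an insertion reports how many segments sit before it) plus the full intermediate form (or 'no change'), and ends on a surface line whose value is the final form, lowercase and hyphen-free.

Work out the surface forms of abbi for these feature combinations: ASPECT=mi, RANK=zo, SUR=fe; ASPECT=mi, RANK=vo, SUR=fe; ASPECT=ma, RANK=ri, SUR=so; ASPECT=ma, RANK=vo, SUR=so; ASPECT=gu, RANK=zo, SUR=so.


cell ASPECT=mi, RANK=zo, SUR=fe:
underlying: et-abbi-u-go
1. f -> v, k -> g, p -> b, s -> z / V _ V: no change
2. e -> o, i -> u / B C0 _: fires at position(s) 6: etabbuugo
3. o -> e, u -> i / F C0 _: no change
surface: etabbuugo

cell ASPECT=mi, RANK=vo, SUR=fe:
underlying: et-abbi-de-go
1. f -> v, k -> g, p -> b, s -> z / V _ V: no change
2. e -> o, i -> u / B C0 _: fires at position(s) 6: etabbudego
3. o -> e, u -> i / F C0 _: fires at position(s) 10: etabbudege
surface: etabbudege

cell ASPECT=ma, RANK=ri, SUR=so:
underlying: pez-abbi-g-ko
1. f -> v, k -> g, p -> b, s -> z / V _ V: no change
2. e -> o, i -> u / B C0 _: fires at position(s) 7: pezabbugko
3. o -> e, u -> i / F C0 _: no change
surface: pezabbugko

cell ASPECT=ma, RANK=vo, SUR=so:
underlying: pez-abbi-de-ko
1. f -> v, k -> g, p -> b, s -> z / V _ V: fires at position(s) 10: pezabbidego
2. e -> o, i -> u / B C0 _: fires at position(s) 7: pezabbudego
3. o -> e, u -> i / F C0 _: fires at position(s) 11: pezabbudege
surface: pezabbudege

cell ASPECT=gu, RANK=zo, SUR=so:
underlying: tep-abbi-u-ko
1. f -> v, k -> g, p -> b, s -> z / V _ V: fires at position(s) 3, 9: tebabbiugo
2. e -> o, i -> u / B C0 _: fires at position(s) 7: tebabbuugo
3. o -> e, u -> i / F C0 _: no change
surface: tebabbuugo


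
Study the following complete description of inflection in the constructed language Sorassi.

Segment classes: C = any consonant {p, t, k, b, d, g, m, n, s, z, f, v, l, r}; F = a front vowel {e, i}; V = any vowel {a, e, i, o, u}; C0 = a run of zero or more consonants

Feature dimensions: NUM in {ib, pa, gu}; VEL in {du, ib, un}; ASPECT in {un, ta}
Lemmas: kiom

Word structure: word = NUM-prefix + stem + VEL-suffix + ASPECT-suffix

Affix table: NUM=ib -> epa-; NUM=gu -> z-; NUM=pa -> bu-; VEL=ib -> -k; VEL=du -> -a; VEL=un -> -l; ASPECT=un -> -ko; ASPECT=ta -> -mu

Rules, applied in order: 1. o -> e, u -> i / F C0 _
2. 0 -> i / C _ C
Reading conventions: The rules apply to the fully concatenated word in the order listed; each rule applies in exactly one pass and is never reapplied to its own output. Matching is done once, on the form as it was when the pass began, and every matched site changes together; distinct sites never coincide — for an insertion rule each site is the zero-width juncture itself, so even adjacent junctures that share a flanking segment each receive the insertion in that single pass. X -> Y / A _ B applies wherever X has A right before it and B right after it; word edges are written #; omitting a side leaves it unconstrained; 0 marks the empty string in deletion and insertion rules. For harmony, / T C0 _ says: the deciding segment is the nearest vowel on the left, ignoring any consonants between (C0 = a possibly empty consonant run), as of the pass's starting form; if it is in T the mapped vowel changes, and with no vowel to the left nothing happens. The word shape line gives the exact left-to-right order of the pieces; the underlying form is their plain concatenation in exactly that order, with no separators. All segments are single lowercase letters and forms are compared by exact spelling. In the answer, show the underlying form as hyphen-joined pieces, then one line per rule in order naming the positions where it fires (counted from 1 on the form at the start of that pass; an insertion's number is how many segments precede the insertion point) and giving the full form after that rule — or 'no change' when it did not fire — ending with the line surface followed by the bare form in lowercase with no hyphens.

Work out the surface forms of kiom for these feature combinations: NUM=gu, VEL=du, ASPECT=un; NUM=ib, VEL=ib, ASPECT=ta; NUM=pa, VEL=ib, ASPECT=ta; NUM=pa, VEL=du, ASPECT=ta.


cell NUM=gu, VEL=du, ASPECT=un:
underlying: z-kiom-a-ko
1. o -> e, u -> i / F C0 _: fires at position(s) 4: zkiemako
2. 0 -> i / C _ C: inserts after position(s) 1: zikiemako
surface: zikiemako

cell NUM=ib, VEL=ib, ASPECT=ta:
underlying: epa-kiom-k-mu
1. o -> e, u -> i / F C0 _: fires at position(s) 6: epakiemkmu
2. 0 -> i / C _ C: inserts after position(s) 7, 8: epakiemikimu
surface: epakiemikimu

cell NUM=pa, VEL=ib, ASPECT=ta:
underlying: bu-kiom-k-mu
1. o -> e, u -> i / F C0 _: fires at position(s) 5: bukiemkmu
2. 0 -> i / C _ C: inserts after position(s) 6, 7: bukiemikimu
surface: bukiemikimu

cell NUM=pa, VEL=du, ASPECT=ta:
underlying: bu-kiom-a-mu
1. o -> e, u -> i / F C0 _: fires at position(s) 5: bukiemamu
2. 0 -> i / C _ C: no change
surface: bukiemamu


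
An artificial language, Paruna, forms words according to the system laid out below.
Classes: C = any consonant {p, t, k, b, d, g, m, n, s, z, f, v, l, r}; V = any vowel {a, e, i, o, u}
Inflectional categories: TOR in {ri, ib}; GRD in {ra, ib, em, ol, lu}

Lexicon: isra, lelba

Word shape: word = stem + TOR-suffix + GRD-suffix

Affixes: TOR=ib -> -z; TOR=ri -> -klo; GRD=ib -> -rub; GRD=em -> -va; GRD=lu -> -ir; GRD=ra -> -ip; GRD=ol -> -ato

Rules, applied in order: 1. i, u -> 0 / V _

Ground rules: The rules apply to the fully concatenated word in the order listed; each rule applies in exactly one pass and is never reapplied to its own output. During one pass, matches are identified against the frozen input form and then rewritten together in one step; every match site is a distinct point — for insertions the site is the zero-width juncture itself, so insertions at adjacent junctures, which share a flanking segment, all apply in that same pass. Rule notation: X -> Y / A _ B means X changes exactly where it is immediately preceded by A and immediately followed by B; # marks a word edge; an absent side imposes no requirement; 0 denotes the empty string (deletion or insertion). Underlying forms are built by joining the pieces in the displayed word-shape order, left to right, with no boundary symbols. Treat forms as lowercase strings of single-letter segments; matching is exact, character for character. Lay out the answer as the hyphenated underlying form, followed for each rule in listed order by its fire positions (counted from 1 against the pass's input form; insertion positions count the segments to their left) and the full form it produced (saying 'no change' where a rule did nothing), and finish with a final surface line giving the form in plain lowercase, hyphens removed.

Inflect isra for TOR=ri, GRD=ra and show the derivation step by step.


underlying: isra-klo-ip
1. i, u -> 0 / V _: fires at position(s) 8: israklop
surface: israklop


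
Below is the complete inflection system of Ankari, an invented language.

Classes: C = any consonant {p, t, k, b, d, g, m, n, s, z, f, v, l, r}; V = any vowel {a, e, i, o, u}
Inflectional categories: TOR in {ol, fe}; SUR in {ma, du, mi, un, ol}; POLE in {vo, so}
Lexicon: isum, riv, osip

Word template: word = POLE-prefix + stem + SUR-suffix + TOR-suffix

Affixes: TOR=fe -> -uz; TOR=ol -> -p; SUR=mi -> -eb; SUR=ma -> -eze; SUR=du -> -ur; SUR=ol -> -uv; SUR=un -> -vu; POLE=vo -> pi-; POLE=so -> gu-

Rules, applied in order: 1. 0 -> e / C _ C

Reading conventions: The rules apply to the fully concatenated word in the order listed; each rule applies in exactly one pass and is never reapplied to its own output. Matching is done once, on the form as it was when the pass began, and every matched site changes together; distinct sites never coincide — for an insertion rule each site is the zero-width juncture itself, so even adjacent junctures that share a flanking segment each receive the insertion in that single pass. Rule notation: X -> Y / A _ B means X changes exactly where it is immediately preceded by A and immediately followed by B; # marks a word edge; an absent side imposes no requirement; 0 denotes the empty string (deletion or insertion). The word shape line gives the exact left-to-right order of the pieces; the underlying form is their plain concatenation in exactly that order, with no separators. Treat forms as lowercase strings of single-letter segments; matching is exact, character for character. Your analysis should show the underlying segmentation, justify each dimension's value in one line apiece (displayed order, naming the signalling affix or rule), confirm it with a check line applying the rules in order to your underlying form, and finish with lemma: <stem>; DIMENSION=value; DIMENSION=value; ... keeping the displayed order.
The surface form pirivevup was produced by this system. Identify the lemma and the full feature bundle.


underlying: pi-riv-vu-p
TOR=ol - signalled by the affix -p
SUR=un - signalled by the affix -vu
POLE=vo - signalled by the affix pi-
check: pirivvup -> pirivevup
lemma: riv; TOR=ol; SUR=un; POLE=vo


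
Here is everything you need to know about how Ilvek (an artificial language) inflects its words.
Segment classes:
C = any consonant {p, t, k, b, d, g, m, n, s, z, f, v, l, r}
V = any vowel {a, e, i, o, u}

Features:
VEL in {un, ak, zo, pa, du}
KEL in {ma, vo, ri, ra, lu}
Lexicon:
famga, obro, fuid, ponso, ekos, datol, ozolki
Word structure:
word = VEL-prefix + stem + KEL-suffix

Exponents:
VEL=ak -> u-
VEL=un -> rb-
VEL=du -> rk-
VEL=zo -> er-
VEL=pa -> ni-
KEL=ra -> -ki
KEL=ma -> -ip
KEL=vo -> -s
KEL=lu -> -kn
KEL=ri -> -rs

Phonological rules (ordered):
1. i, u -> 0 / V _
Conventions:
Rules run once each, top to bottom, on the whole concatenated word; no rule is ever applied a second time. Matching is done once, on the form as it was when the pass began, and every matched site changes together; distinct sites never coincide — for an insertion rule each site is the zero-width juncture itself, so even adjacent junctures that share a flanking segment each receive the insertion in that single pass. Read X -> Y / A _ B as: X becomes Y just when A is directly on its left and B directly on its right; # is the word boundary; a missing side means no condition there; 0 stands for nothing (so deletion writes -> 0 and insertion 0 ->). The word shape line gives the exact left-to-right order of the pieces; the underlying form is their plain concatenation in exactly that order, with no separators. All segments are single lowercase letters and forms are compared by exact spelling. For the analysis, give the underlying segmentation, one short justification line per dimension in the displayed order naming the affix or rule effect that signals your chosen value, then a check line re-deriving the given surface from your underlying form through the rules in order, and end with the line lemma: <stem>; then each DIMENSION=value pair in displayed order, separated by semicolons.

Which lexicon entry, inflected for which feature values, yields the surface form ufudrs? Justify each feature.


underlying: u-fuid-rs
VEL=ak - signalled by the affix u-
KEL=ri - signalled by the affix -rs
check: ufuidrs -> ufudrs
lemma: fuid; VEL=ak; KEL=ri


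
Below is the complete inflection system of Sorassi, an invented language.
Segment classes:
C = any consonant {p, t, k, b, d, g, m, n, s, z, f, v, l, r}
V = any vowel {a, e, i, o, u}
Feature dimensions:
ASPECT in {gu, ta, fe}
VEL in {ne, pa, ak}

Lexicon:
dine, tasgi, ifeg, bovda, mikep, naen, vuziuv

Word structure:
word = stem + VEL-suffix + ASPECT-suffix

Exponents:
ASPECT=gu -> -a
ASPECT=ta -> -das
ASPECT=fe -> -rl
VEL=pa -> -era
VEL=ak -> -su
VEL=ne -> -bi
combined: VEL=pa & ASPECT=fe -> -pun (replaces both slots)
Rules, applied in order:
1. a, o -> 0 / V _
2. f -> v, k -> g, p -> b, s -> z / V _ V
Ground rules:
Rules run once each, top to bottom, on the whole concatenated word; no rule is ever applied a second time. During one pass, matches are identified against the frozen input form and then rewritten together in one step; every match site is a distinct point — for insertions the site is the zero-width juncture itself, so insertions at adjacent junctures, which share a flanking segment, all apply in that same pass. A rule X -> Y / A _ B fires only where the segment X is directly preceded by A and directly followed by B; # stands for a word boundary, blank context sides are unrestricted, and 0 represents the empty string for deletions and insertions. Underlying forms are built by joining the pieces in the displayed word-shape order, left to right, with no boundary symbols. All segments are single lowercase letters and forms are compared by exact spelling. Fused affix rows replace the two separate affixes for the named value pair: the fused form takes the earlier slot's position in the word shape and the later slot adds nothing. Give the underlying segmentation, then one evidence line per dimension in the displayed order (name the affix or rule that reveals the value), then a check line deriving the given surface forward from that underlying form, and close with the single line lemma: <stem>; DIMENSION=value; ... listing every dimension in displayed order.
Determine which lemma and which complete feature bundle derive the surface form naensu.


underlying: naen-su-a
ASPECT=gu - signalled by the affix -a
VEL=ak - signalled by the affix -su
check: naensua -> naensu -> naensu
lemma: naen; ASPECT=gu; VEL=ak


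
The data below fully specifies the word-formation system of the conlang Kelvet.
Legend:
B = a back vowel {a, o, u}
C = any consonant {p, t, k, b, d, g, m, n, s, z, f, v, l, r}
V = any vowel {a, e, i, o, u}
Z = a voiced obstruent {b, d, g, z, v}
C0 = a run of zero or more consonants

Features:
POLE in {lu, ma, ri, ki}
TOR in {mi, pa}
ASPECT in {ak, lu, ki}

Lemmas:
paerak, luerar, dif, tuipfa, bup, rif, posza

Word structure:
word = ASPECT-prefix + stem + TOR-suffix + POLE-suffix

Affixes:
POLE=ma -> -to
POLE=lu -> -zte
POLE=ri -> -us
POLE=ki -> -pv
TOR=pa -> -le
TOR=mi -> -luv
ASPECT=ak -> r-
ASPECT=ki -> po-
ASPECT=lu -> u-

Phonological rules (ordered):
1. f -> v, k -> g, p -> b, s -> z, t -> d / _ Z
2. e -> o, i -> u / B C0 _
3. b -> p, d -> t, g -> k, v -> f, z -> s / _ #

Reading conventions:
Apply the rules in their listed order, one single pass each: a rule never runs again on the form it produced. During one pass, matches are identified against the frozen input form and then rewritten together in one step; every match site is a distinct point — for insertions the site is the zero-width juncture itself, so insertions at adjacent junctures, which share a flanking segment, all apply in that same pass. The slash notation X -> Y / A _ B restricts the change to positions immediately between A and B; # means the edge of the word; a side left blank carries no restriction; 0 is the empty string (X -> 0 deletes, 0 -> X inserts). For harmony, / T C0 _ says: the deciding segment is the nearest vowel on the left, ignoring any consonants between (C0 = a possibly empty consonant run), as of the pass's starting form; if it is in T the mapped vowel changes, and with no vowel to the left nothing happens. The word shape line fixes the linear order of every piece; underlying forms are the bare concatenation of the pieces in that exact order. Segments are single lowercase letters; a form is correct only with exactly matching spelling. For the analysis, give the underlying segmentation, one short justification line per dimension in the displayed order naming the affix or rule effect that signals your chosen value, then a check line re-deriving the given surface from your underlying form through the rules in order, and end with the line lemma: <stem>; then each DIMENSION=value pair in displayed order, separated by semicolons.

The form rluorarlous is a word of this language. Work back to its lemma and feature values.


underlying: r-luerar-le-us
POLE=ri - signalled by the affix -us
TOR=pa - signalled by the affix -le
ASPECT=ak - signalled by the affix r-
check: rluerarleus -> rluerarleus -> rluorarlous -> rluorarlous
lemma: luerar; POLE=ri; TOR=pa; ASPECT=ak


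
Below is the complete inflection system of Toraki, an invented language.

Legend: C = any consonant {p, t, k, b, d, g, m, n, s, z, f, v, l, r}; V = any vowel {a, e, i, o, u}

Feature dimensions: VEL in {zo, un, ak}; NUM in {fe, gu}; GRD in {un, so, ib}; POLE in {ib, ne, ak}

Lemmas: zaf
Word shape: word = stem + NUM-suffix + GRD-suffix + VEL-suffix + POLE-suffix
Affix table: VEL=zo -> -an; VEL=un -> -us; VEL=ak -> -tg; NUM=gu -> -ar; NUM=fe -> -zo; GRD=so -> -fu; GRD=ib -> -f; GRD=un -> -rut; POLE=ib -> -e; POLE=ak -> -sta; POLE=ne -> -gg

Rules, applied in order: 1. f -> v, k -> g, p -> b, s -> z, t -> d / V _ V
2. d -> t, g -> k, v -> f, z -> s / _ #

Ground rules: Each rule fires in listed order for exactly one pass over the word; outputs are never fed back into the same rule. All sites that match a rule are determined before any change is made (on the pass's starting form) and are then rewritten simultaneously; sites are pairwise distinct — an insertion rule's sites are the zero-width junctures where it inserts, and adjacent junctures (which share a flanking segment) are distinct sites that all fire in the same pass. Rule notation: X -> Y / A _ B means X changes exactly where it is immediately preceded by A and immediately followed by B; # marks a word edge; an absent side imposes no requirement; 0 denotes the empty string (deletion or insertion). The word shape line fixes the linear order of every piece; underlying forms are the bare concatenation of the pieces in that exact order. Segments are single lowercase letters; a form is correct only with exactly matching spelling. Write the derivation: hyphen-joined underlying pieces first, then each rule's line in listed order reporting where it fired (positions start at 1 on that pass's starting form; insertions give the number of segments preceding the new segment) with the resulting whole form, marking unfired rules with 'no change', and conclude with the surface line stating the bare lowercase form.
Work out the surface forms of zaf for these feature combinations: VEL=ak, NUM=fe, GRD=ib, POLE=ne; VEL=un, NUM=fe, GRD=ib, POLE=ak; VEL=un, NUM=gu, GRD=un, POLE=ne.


cell VEL=ak, NUM=fe, GRD=ib, POLE=ne:
underlying: zaf-zo-f-tg-gg
1. f -> v, k -> g, p -> b, s -> z, t -> d / V _ V: no change
2. d -> t, g -> k, v -> f, z -> s / _ #: fires at position(s) 10: zafzoftggk
surface: zafzoftggk

cell VEL=un, NUM=fe, GRD=ib, POLE=ak:
underlying: zaf-zo-f-us-sta
1. f -> v, k -> g, p -> b, s -> z, t -> d / V _ V: fires at position(s) 6: zafzovussta
2. d -> t, g -> k, v -> f, z -> s / _ #: no change
surface: zafzovussta

cell VEL=un, NUM=gu, GRD=un, POLE=ne:
underlying: zaf-ar-rut-us-gg
1. f -> v, k -> g, p -> b, s -> z, t -> d / V _ V: fires at position(s) 3, 8: zavarrudusgg
2. d -> t, g -> k, v -> f, z -> s / _ #: fires at position(s) 12: zavarrudusgk
surface: zavarrudusgk


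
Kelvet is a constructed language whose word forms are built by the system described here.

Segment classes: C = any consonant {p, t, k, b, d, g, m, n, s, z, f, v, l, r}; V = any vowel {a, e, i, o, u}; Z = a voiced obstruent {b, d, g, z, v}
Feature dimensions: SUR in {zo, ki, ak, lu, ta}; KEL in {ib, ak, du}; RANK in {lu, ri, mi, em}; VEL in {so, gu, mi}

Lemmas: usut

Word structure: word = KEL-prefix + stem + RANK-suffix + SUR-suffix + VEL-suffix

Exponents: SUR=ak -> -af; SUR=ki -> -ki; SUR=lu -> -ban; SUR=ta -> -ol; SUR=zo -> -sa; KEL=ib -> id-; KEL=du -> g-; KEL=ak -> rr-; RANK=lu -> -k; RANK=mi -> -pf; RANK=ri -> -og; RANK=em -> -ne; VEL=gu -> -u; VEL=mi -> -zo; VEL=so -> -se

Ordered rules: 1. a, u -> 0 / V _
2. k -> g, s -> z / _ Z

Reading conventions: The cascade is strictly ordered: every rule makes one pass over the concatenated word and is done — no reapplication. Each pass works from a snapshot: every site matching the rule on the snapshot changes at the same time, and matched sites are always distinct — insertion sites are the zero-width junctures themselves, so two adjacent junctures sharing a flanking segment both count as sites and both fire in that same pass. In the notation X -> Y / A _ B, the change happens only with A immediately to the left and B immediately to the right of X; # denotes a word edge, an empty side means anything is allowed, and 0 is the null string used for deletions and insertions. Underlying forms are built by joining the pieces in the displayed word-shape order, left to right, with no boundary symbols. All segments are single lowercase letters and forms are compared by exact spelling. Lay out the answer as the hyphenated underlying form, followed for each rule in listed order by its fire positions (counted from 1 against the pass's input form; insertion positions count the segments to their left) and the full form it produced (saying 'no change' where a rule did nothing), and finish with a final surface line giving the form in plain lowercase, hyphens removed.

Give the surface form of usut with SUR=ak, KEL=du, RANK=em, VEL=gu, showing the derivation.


underlying: g-usut-ne-af-u
1. a, u -> 0 / V _: fires at position(s) 8: gusutnefu
2. k -> g, s -> z / _ Z: no change
surface: gusutnefu


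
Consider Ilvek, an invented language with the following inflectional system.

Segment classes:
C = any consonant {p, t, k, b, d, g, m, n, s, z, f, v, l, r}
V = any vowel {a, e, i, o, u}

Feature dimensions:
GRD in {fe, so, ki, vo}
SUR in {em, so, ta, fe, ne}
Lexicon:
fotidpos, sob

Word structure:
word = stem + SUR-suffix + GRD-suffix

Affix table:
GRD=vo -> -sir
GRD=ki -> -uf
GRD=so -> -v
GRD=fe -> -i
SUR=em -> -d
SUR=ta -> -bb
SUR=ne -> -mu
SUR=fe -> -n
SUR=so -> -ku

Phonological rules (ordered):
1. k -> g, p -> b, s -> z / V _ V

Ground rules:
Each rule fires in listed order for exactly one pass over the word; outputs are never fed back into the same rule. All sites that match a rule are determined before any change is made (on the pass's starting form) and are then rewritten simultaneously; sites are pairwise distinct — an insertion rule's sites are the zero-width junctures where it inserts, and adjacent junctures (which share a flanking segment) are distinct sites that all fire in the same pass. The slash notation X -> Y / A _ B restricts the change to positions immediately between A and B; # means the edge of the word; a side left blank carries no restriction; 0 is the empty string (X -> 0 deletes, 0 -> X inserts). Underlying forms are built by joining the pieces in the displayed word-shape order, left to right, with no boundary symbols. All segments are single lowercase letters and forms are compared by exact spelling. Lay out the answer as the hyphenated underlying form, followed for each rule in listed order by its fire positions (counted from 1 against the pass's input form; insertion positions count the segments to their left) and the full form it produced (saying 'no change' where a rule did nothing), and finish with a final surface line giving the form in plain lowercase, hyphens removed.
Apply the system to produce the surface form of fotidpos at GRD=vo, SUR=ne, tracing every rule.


underlying: fotidpos-mu-sir
1. k -> g, p -> b, s -> z / V _ V: fires at position(s) 11: fotidposmuzir
surface: fotidposmuzir


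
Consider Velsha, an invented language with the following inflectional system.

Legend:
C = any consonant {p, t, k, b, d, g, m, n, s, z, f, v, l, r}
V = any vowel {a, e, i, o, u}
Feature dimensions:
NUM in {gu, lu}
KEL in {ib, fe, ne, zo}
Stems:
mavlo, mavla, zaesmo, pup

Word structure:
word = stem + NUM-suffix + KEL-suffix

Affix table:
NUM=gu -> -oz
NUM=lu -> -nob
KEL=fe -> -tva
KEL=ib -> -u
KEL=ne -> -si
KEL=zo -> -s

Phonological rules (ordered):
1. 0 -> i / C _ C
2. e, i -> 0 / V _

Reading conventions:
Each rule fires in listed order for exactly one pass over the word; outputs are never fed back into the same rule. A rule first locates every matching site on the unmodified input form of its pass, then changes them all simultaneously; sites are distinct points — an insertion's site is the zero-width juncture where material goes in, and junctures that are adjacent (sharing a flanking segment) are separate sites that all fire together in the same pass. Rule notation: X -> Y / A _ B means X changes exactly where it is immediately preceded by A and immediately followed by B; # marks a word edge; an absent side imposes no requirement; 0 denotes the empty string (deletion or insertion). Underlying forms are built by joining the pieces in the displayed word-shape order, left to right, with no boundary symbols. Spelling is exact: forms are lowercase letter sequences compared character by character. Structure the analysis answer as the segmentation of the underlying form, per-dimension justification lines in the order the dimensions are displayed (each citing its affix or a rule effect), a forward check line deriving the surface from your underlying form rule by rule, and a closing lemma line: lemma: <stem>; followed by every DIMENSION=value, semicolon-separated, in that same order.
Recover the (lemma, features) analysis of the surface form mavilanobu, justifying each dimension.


underlying: mavla-nob-u
NUM=lu - signalled by the affix -nob
KEL=ib - signalled by the affix -u
check: mavlanobu -> mavilanobu -> mavilanobu
lemma: mavla; NUM=lu; KEL=ib


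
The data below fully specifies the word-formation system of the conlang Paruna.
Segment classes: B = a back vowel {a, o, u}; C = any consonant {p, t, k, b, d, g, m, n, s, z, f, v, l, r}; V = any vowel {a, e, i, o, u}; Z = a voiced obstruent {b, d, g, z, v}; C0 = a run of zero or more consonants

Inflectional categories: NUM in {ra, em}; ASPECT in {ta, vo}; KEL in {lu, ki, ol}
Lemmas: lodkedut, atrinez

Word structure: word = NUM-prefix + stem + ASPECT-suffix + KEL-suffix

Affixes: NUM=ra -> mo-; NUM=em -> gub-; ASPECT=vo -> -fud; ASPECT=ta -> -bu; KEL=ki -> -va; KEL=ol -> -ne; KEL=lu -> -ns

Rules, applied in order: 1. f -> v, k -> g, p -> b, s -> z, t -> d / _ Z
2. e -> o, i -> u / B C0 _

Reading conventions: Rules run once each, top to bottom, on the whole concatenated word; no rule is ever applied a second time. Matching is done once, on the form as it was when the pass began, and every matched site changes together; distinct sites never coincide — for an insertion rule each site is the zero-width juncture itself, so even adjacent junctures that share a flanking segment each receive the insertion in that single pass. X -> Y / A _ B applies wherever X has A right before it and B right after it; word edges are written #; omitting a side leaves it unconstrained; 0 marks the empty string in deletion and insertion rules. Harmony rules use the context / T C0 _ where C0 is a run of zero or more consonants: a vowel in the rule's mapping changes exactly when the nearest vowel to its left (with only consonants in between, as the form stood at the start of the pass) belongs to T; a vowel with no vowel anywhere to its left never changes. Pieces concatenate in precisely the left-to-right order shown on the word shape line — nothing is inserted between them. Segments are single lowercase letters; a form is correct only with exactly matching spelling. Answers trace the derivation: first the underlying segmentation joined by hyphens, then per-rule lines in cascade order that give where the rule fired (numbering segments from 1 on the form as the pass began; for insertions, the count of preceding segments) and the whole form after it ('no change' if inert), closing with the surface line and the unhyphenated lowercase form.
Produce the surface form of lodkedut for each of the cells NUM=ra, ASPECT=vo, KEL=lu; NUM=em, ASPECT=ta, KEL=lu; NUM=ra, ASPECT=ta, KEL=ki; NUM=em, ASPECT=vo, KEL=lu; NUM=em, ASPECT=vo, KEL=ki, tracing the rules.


cell NUM=ra, ASPECT=vo, KEL=lu:
underlying: mo-lodkedut-fud-ns
1. f -> v, k -> g, p -> b, s -> z, t -> d / _ Z: no change
2. e -> o, i -> u / B C0 _: fires at position(s) 7: molodkodutfudns
surface: molodkodutfudns

cell NUM=em, ASPECT=ta, KEL=lu:
underlying: gub-lodkedut-bu-ns
1. f -> v, k -> g, p -> b, s -> z, t -> d / _ Z: fires at position(s) 11: gublodkedudbuns
2. e -> o, i -> u / B C0 _: fires at position(s) 8: gublodkodudbuns
surface: gublodkodudbuns

cell NUM=ra, ASPECT=ta, KEL=ki:
underlying: mo-lodkedut-bu-va
1. f -> v, k -> g, p -> b, s -> z, t -> d / _ Z: fires at position(s) 10: molodkedudbuva
2. e -> o, i -> u / B C0 _: fires at position(s) 7: molodkodudbuva
surface: molodkodudbuva

cell NUM=em, ASPECT=vo, KEL=lu:
underlying: gub-lodkedut-fud-ns
1. f -> v, k -> g, p -> b, s -> z, t -> d / _ Z: no change
2. e -> o, i -> u / B C0 _: fires at position(s) 8: gublodkodutfudns
surface: gublodkodutfudns

cell NUM=em, ASPECT=vo, KEL=ki:
underlying: gub-lodkedut-fud-va
1. f -> v, k -> g, p -> b, s -> z, t -> d / _ Z: no change
2. e -> o, i -> u / B C0 _: fires at position(s) 8: gublodkodutfudva
surface: gublodkodutfudva


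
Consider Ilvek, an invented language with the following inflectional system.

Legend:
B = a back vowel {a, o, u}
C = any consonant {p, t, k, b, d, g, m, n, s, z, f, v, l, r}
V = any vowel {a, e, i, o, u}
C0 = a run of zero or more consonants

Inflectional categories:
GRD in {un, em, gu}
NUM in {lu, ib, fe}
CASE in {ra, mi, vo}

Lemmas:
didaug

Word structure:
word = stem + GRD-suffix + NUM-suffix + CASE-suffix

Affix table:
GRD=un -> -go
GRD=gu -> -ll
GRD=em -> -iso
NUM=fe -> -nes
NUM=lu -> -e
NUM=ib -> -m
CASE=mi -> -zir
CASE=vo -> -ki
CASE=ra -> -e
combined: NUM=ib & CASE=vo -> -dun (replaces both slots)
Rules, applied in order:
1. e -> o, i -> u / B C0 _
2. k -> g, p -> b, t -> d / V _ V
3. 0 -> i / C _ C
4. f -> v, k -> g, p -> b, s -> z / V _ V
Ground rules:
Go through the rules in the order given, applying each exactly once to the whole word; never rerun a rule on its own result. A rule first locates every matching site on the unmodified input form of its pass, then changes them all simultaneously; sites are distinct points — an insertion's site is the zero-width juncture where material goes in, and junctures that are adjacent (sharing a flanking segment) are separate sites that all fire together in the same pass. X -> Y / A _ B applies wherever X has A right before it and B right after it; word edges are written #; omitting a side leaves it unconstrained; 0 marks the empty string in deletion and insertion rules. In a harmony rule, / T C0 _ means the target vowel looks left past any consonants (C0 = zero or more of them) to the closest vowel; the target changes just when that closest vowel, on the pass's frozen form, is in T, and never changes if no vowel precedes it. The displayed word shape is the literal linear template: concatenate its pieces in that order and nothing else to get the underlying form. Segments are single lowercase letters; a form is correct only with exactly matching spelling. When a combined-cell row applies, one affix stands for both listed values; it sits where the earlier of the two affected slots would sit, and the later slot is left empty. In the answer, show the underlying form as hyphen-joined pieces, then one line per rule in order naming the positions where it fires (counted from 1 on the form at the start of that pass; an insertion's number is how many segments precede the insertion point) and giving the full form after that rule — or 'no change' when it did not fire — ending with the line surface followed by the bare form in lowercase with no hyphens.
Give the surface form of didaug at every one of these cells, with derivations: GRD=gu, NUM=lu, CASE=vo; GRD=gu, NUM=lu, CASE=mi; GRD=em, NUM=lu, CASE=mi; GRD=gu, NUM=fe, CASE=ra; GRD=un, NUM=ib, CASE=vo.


cell GRD=gu, NUM=lu, CASE=vo:
underlying: didaug-ll-e-ki
1. e -> o, i -> u / B C0 _: fires at position(s) 9: didauglloki
2. k -> g, p -> b, t -> d / V _ V: fires at position(s) 10: didaugllogi
3. 0 -> i / C _ C: inserts after position(s) 6, 7: didaugililogi
4. f -> v, k -> g, p -> b, s -> z / V _ V: no change
surface: didaugililogi

cell GRD=gu, NUM=lu, CASE=mi:
underlying: didaug-ll-e-zir
1. e -> o, i -> u / B C0 _: fires at position(s) 9: didaugllozir
2. k -> g, p -> b, t -> d / V _ V: no change
3. 0 -> i / C _ C: inserts after position(s) 6, 7: didaugililozir
4. f -> v, k -> g, p -> b, s -> z / V _ V: no change
surface: didaugililozir

cell GRD=em, NUM=lu, CASE=mi:
underlying: didaug-iso-e-zir
1. e -> o, i -> u / B C0 _: fires at position(s) 7, 10: didaugusoozir
2. k -> g, p -> b, t -> d / V _ V: no change
3. 0 -> i / C _ C: no change
4. f -> v, k -> g, p -> b, s -> z / V _ V: fires at position(s) 8: didauguzoozir
surface: didauguzoozir

cell GRD=gu, NUM=fe, CASE=ra:
underlying: didaug-ll-nes-e
1. e -> o, i -> u / B C0 _: fires at position(s) 10: didaugllnose
2. k -> g, p -> b, t -> d / V _ V: no change
3. 0 -> i / C _ C: inserts after position(s) 6, 7, 8: didaugililinose
4. f -> v, k -> g, p -> b, s -> z / V _ V: fires at position(s) 14: didaugililinoze
surface: didaugililinoze

cell GRD=un, NUM=ib, CASE=vo:
underlying: didaug-go-dun
1. e -> o, i -> u / B C0 _: no change
2. k -> g, p -> b, t -> d / V _ V: no change
3. 0 -> i / C _ C: inserts after position(s) 6: didaugigodun
4. f -> v, k -> g, p -> b, s -> z / V _ V: no change
surface: didaugigodun


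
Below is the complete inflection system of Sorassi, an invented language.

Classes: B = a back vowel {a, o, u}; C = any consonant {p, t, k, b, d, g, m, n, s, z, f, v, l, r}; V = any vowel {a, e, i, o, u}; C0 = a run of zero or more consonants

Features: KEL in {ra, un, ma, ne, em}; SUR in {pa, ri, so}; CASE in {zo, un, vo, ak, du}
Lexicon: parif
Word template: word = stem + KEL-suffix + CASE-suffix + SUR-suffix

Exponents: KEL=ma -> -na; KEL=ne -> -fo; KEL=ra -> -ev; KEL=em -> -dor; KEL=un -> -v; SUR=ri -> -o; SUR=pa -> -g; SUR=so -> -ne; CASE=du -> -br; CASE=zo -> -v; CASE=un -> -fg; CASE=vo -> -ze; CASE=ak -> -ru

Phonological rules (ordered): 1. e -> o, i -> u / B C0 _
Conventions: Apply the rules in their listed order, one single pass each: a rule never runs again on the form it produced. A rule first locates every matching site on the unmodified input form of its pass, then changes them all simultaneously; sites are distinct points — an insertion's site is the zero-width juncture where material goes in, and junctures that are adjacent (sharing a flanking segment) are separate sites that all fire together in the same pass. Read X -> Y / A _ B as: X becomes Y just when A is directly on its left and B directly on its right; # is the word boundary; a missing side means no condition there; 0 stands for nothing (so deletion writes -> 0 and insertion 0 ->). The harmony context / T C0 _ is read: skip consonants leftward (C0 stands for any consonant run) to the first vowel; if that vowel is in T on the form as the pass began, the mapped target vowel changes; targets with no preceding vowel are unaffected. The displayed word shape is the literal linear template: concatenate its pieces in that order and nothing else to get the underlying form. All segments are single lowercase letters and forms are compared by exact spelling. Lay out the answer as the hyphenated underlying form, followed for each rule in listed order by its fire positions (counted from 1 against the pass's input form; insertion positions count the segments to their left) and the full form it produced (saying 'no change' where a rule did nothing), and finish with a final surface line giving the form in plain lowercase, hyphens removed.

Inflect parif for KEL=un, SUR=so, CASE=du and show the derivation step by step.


underlying: parif-v-br-ne
1. e -> o, i -> u / B C0 _: fires at position(s) 4: parufvbrne
surface: parufvbrne


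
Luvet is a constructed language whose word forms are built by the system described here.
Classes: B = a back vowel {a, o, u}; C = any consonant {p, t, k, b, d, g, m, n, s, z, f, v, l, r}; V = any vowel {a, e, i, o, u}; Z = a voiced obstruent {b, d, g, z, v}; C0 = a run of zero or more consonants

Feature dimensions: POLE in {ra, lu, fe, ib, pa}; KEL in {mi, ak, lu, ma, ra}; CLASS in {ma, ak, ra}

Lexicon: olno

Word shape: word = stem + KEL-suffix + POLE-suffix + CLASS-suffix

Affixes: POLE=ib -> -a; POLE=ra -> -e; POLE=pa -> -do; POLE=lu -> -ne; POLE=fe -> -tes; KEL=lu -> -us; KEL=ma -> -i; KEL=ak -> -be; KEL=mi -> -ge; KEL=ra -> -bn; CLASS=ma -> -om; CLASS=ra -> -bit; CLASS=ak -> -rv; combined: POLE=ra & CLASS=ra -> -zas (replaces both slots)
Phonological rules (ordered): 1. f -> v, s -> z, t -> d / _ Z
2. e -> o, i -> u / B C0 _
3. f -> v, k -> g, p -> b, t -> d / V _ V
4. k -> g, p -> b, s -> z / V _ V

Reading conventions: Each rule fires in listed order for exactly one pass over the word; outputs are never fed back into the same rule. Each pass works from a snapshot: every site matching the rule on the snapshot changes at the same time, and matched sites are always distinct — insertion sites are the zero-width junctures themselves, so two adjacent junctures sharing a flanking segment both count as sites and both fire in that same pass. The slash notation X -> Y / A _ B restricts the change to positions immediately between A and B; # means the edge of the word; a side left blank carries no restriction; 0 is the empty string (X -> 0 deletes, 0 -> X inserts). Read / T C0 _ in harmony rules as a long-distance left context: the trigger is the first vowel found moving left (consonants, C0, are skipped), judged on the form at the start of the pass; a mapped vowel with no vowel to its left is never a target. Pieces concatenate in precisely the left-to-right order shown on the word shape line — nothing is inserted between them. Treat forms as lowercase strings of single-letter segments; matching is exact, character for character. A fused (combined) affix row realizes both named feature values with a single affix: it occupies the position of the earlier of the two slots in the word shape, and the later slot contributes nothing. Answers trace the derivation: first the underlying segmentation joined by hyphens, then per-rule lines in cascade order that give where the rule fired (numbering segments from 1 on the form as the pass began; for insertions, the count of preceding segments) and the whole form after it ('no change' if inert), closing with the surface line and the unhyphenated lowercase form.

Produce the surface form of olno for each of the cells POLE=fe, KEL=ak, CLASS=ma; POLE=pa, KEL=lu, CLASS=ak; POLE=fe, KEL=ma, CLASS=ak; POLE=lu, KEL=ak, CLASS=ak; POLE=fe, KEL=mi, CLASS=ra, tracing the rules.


cell POLE=fe, KEL=ak, CLASS=ma:
underlying: olno-be-tes-om
1. f -> v, s -> z, t -> d / _ Z: no change
2. e -> o, i -> u / B C0 _: fires at position(s) 6: olnobotesom
3. f -> v, k -> g, p -> b, t -> d / V _ V: fires at position(s) 7: olnobodesom
4. k -> g, p -> b, s -> z / V _ V: fires at position(s) 9: olnobodezom
surface: olnobodezom

cell POLE=pa, KEL=lu, CLASS=ak:
underlying: olno-us-do-rv
1. f -> v, s -> z, t -> d / _ Z: fires at position(s) 6: olnouzdorv
2. e -> o, i -> u / B C0 _: no change
3. f -> v, k -> g, p -> b, t -> d / V _ V: no change
4. k -> g, p -> b, s -> z / V _ V: no change
surface: olnouzdorv

cell POLE=fe, KEL=ma, CLASS=ak:
underlying: olno-i-tes-rv
1. f -> v, s -> z, t -> d / _ Z: no change
2. e -> o, i -> u / B C0 _: fires at position(s) 5: olnoutesrv
3. f -> v, k -> g, p -> b, t -> d / V _ V: fires at position(s) 6: olnoudesrv
4. k -> g, p -> b, s -> z / V _ V: no change
surface: olnoudesrv

cell POLE=lu, KEL=ak, CLASS=ak:
underlying: olno-be-ne-rv
1. f -> v, s -> z, t -> d / _ Z: no change
2. e -> o, i -> u / B C0 _: fires at position(s) 6: olnobonerv
3. f -> v, k -> g, p -> b, t -> d / V _ V: no change
4. k -> g, p -> b, s -> z / V _ V: no change
surface: olnobonerv

cell POLE=fe, KEL=mi, CLASS=ra:
underlying: olno-ge-tes-bit
1. f -> v, s -> z, t -> d / _ Z: fires at position(s) 9: olnogetezbit
2. e -> o, i -> u / B C0 _: fires at position(s) 6: olnogotezbit
3. f -> v, k -> g, p -> b, t -> d / V _ V: fires at position(s) 7: olnogodezbit
4. k -> g, p -> b, s -> z / V _ V: no change
surface: olnogodezbit
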